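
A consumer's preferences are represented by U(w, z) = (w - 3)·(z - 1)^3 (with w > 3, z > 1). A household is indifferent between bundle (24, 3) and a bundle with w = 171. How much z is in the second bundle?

U(24, 3) = 168.
Set U(171, z) = 168 and solve.
With w = 171: (171 − 3) = 168, so (z − 1)^3 = 168/168 = 1.
Taking the cube root (with z > 1): z − 1 = 1, so z = 2.
Check: U(171, 2) = 168.

z = 2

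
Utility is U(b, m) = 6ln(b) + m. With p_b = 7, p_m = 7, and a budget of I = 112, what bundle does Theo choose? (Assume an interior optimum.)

b* = 6, m* = 10

MU_b = 6/b, MU_m = 1.
MRS = 6/b ÷ 1.
Tangency: set MRS = p_b/p_m = 7/7 = 1.
MRS depends only on b: 6/b = 1 ⇒ b* = 6/1 = 6.
From the budget, 7·m = 112 − 7·6 = 70, so m* = 10.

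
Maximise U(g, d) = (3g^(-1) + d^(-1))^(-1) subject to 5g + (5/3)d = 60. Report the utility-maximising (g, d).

For CES with ρ = -1, MRS = (3/1)·(d/g)^2.
Tangency: set MRS = p_g/p_d = 5/(5/3) = 3.
So (d/g)^2 = 1; taking the square root, d/g = 1, i.e. d = g.
Substitute into the budget 5·g + (5/3)·d = 60: (20/3)·g = 60, so g* = 9 and d* = 9.

g* = 9, d* = 9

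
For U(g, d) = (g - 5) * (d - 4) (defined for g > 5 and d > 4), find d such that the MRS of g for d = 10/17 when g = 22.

MU_g = (d−4), MU_d = (g−5).
MRS = (d−4)/(g−5).
Substitute g = 22: MRS = (d − 4)/17. Setting this equal to 10/17 gives d − 4 = (10/17)·17 = 10, so d = 14.

d = 14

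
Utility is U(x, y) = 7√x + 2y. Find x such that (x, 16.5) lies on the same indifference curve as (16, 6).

x = 1

U(16, 6) = 40.
Set U(x, 16.5) = 40 and solve.
With y = 16.5: 7√x = 40 − 2·16.5 = 7, so √x = 1 and x = 1.
Check: U(1, 16.5) = 40.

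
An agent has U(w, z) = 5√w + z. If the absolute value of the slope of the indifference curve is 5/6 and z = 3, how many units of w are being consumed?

MU_w = 5/(2√w), MU_z = 1.
MRS = 5/(2√w) ÷ 1.
MRS depends only on w: 2.5/√w = 5/6 ⇒ √w = 2.5/(5/6) = 3 ⇒ w = 9.

w = 9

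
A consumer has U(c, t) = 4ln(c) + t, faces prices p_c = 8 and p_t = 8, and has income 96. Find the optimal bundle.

MU_c = 4/c, MU_t = 1.
MRS = 4/c ÷ 1.
Tangency: set MRS = p_c/p_t = 8/8 = 1.
MRS depends only on c: 4/c = 1 ⇒ c* = 4/1 = 4.
From the budget, 8·t = 96 − 8·4 = 64, so t* = 8.

c* = 4, t* = 8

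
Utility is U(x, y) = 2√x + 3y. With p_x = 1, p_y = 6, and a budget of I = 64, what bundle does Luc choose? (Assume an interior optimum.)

x* = 4, y* = 10

MU_x = 2/(2√x), MU_y = 3.
MRS = 2/(2√x) ÷ 3.
Tangency: set MRS = p_x/p_y = 1/6.
MRS depends only on x: (1/3)/√x = 1/6 ⇒ √x = (1/3)/(1/6) = 2 ⇒ x* = 4.
From the budget, 6·y = 64 − 1·4 = 60, so y* = 10.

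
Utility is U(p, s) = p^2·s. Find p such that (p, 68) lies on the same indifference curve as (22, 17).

p = 11

U(22, 17) = 8228.
Set U(p, 68) = 8228 and solve.
With s = 68: p^2 = 8228/68 = 121; taking the square root, p = 11.
Check: U(11, 68) = 8228.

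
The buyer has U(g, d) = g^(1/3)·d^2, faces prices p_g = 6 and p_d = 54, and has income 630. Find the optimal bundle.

g* = 15, d* = 10

MU_g = 1/3·g^(-2/3)·d^2 and MU_d = 2·g^(1/3)·d.
MRS = MU_g/MU_d = (1/6)·d/g.
Tangency: set MRS = p_g/p_d = 6/54 = 1/9.
So (1/6)·d/g = 1/9, i.e. d = (2/3)·g.
Substitute into the budget 6·g + 54·d = 630: 42·g = 630, so g* = 15.
Then d* = (2/3)·15 = 10.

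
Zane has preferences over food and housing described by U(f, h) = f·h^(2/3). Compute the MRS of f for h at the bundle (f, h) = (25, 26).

MU_f = h^(2/3) and MU_h = 2/3·f·h^(-1/3).
MRS = MU_f/MU_h = (1.5)·h/f.
At (25, 26): MRS = 39/25.
So at (25, 26) the consumer would give up 39/25 units of h for one more unit of f.

MRS = 39/25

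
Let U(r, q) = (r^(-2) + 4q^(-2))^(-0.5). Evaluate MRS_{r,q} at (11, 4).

MRS = 16/1331

For CES with ρ = -2, MRS = (1/4)·(q/r)^3.
At (11, 4): MRS = 16/1331.
So at (11, 4) the consumer would give up 16/1331 units of q for one more unit of r.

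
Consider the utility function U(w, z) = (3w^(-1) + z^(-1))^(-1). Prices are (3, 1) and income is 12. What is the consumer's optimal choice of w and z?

For CES with ρ = -1, MRS = (3/1)·(z/w)^2.
Tangency: set MRS = p_w/p_z = 3/1 = 3.
So (z/w)^2 = 1; taking the square root, z/w = 1, i.e. z = w.
Substitute into the budget 3·w + 1·z = 12: 4·w = 12, so w* = 3 and z* = 3.

w* = 3, z* = 3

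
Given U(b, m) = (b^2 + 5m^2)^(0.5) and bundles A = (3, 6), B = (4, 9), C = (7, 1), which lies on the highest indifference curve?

Bundle B

Evaluate utility at each bundle:
U(A) = 13.748.
U(B) = 20.518.
U(C) = 7.348.
Highest utility is B, so B ≻ A ≻ C.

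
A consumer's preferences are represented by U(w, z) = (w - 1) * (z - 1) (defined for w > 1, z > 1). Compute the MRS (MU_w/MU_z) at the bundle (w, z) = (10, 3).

MU_w = (z−1), MU_z = (w−1).
MRS = (z−1)/(w−1).
At (10, 3): MRS = 2/9.
So at (10, 3) the consumer would give up 2/9 units of z for one more unit of w.

MRS = 2/9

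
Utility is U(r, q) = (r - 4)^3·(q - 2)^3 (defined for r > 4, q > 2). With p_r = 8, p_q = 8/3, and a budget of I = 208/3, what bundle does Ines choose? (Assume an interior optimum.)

r* = 6, q* = 8

MU_r = 3·(r−4)^2·(q−2)^3, MU_q = 3·(r−4)^3·(q−2)^2.
MRS = (q−2)/(r−4).
Tangency: set MRS = p_r/p_q = 8/(8/3) = 3.
So (q − 2)/(r − 4) = 3, i.e. (q − 2) = 3·(r − 4).
Rewrite the budget in excess-of-subsistence terms: 8·(r − 4) + (8/3)·(q − 2) = 208/3 − 8·4 − (8/3)·2 = 32.
Substituting, 16·(r − 4) = 32, so r − 4 = 2 and r* = 6.
Then q − 2 = 3·2 = 6, so q* = 8.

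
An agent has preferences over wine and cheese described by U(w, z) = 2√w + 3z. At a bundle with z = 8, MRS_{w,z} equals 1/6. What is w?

MU_w = 2/(2√w), MU_z = 3.
MRS = 2/(2√w) ÷ 3.
MRS depends only on w: (1/3)/√w = 1/6 ⇒ √w = (1/3)/(1/6) = 2 ⇒ w = 4.

w = 4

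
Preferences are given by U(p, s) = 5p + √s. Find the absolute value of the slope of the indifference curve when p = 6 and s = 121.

MU_p = 5, MU_s = 1/(2√s).
MRS = 5 ÷ (1/(2√s)).
At (6, 121): MRS = 110.
That is, one extra unit of p is worth 110 units of s at the margin.

MRS = 110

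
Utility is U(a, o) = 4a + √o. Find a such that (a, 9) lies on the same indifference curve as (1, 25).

U(1, 25) = 9.
Set U(a, 9) = 9 and solve.
With o = 9: √9 = 3, so 4a = 9 − 3 = 6 and a = 1.5.
Check: U(1.5, 9) = 9.

a = 1.5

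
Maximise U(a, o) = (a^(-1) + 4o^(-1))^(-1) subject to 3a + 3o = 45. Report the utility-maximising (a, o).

a* = 5, o* = 10

For CES with ρ = -1, MRS = (1/4)·(o/a)^2.
Tangency: set MRS = p_a/p_o = 3/3 = 1.
So (o/a)^2 = 4; taking the square root, o/a = 2, i.e. o = 2·a.
Substitute into the budget 3·a + 3·o = 45: 9·a = 45, so a* = 5 and o* = 2·5 = 10.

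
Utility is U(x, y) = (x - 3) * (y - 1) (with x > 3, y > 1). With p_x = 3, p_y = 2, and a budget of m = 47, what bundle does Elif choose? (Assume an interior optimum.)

MU_x = (y−1), MU_y = (x−3).
MRS = (y−1)/(x−3).
Tangency: set MRS = p_x/p_y = 3/2 = 1.5.
So (y − 1)/(x − 3) = 1.5, i.e. (y − 1) = 1.5·(x − 3).
Rewrite the budget in excess-of-subsistence terms: 3·(x − 3) + 2·(y − 1) = 47 − 3·3 − 2·1 = 36.
Substituting, 6·(x − 3) = 36, so x − 3 = 6 and x* = 9.
Then y − 1 = 1.5·6 = 9, so y* = 10.

x* = 9, y* = 10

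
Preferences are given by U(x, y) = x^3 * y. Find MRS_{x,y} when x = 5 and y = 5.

MRS = 3

MU_x = 3·x^2·y and MU_y = x^3.
MRS = MU_x/MU_y = (3/1)·y/x.
At (5, 5): MRS = 3.
So at (5, 5) the consumer would give up 3 units of y for one more unit of x.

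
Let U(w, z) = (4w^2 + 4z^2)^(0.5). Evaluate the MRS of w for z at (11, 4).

For CES with ρ = 2, MRS = (z/w)^(-1).
At (11, 4): MRS = 2.75.
That is, one extra unit of w is worth 2.75 units of z at the margin.

MRS = 2.75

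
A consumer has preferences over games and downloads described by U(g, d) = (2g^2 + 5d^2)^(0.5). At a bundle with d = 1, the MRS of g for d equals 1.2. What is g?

g = 3

For CES with ρ = 2, MRS = (2/5)·(d/g)^(-1).
Setting (2/5)·(1/g)^(-1) = 1.2 gives (1/g)^(-1) = 3, so 1/g = 1/3 and g = 3.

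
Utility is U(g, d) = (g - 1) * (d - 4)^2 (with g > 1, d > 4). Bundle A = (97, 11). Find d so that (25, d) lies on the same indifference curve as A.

d = 18

U(97, 11) = 4704.
Set U(25, d) = 4704 and solve.
With g = 25: (25 − 1) = 24, so (d − 4)^2 = 4704/24 = 196.
Taking the square root (with d > 4): d − 4 = 14, so d = 18.
Check: U(25, 18) = 4704.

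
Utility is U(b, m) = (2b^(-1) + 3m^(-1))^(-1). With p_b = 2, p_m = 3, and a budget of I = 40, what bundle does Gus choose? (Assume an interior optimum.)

For CES with ρ = -1, MRS = (2/3)·(m/b)^2.
Tangency: set MRS = p_b/p_m = 2/3.
So (m/b)^2 = 1; taking the square root, m/b = 1, i.e. m = b.
Substitute into the budget 2·b + 3·m = 40: 5·b = 40, so b* = 8 and m* = 8.

b* = 8, m* = 8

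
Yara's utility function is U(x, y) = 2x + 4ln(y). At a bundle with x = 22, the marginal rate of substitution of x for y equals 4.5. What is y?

y = 9

MU_x = 2, MU_y = 4/y.
MRS = 2 ÷ (4/y).
MRS depends only on y: 0.5·y = 4.5 ⇒ y = 4.5/0.5 = 9.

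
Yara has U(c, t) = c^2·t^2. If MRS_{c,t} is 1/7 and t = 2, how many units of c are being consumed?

c = 14

MU_c = 2·c·t^2 and MU_t = 2·c^2·t.
MRS = MU_c/MU_t = t/c.
Substitute t = 2: MRS = 2/c. Setting 2/c = 1/7 gives c = 2/(1/7) = 14.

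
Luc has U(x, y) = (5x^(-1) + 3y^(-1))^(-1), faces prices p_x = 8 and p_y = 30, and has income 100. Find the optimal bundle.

For CES with ρ = -1, MRS = (5/3)·(y/x)^2.
Tangency: set MRS = p_x/p_y = 8/30 = 4/15.
So (y/x)^2 = 4/25; taking the square root, y/x = 0.4, i.e. y = 0.4·x.
Substitute into the budget 8·x + 30·y = 100: 20·x = 100, so x* = 5 and y* = 0.4·5 = 2.

x* = 5, y* = 2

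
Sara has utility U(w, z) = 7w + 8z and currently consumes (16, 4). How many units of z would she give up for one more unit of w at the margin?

MU_w = 7, MU_z = 8, so MRS = 7/8 = 0.875 at every bundle.
At (16, 4): MRS = 0.875.
So at (16, 4) the consumer would give up 0.875 units of z for one more unit of w.

MRS = 0.875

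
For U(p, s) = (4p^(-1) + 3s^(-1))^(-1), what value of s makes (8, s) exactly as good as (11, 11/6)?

s = 2

U depends on (p, s) only through S = 4p^(-1) + 3s^(-1), so equal utility means equal S. At (11, 11/6): S = 2.
With p = 8: 4·8^(-1) = 0.5, so 3s^(-1) = 2 − 0.5 = 1.5, i.e. s^(-1) = 0.5.
Hence s = 1/0.5 = 2.
Check: U(8, 2) = 0.5.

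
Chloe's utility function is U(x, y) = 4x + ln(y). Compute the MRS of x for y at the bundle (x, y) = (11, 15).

MU_x = 4, MU_y = 1/y.
MRS = 4 ÷ (1/y).
At (11, 15): MRS = 60.
The indifference curve has slope −60 at this bundle.

MRS = 60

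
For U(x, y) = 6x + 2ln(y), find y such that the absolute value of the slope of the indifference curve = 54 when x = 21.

MU_x = 6, MU_y = 2/y.
MRS = 6 ÷ (2/y).
MRS depends only on y: 3·y = 54 ⇒ y = 54/3 = 18.

y = 18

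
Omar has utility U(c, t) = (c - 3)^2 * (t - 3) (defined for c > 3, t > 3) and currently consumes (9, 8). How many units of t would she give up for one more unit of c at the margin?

MU_c = 2·(c−3)·(t−3), MU_t = (c−3)^2.
MRS = (2/1)·(t−3)/(c−3).
At (9, 8): MRS = 5/3.
So at (9, 8) the consumer would give up 5/3 units of t for one more unit of c.

MRS = 5/3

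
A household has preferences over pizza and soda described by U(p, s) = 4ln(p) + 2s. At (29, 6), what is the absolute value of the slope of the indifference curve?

MRS = 2/29

MU_p = 4/p, MU_s = 2.
MRS = 4/p ÷ 2.
At (29, 6): MRS = 2/29.
So at (29, 6) the consumer would give up 2/29 units of s for one more unit of p.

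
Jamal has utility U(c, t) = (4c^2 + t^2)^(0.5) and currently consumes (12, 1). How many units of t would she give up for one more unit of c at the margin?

MRS = 48

For CES with ρ = 2, MRS = (4/1)·(t/c)^(-1).
At (12, 1): MRS = 48.
So at (12, 1) the consumer would give up 48 units of t for one more unit of c.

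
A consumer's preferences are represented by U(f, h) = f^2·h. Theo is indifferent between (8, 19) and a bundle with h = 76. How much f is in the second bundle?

f = 4

U(8, 19) = 1216.
Set U(f, 76) = 1216 and solve.
With h = 76: f^2 = 1216/76 = 16; taking the square root, f = 4.
Check: U(4, 76) = 1216.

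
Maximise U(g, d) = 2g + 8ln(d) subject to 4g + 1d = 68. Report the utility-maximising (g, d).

g* = 13, d* = 16

MU_g = 2, MU_d = 8/d.
MRS = 2 ÷ (8/d).
Tangency: set MRS = p_g/p_d = 4/1 = 4.
MRS depends only on d: 0.25·d = 4 ⇒ d* = 4/0.25 = 16.
From the budget, 4·g = 68 − 1·16 = 52, so g* = 13.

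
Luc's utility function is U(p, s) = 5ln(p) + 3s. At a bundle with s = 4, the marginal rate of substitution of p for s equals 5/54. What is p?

p = 18

MU_p = 5/p, MU_s = 3.
MRS = 5/p ÷ 3.
MRS depends only on p: (5/3)/p = 5/54 ⇒ p = (5/3)/(5/54) = 18.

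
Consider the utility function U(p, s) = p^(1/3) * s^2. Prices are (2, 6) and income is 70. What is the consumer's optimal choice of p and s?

MU_p = 1/3·p^(-2/3)·s^2 and MU_s = 2·p^(1/3)·s.
MRS = MU_p/MU_s = (1/6)·s/p.
Tangency: set MRS = p_p/p_s = 2/6 = 1/3.
So (1/6)·s/p = 1/3, i.e. s = 2·p.
Substitute into the budget 2·p + 6·s = 70: 14·p = 70, so p* = 5.
Then s* = 2·5 = 10.

p* = 5, s* = 10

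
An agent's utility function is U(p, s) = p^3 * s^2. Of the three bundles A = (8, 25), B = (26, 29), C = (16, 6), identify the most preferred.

Bundle B

Evaluate utility at each bundle:
U(A) = 320000.
U(B) = 14781416.
U(C) = 147456.
Highest utility is B, so B ≻ A ≻ C.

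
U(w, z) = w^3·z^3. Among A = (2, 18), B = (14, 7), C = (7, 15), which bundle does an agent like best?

Bundle C

Evaluate utility at each bundle:
U(A) = 46656.
U(B) = 941192.
U(C) = 1157625.
Highest utility is C, so C ≻ B ≻ A.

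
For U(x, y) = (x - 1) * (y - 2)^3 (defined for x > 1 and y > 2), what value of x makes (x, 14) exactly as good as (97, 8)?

U(97, 8) = 20736.
Set U(x, 14) = 20736 and solve.
With y = 14: (14 − 2)^3 = 1728, so (x − 1) = 20736/1728 = 12.
So x = 1 + 12 = 13.
Check: U(13, 14) = 20736.

x = 13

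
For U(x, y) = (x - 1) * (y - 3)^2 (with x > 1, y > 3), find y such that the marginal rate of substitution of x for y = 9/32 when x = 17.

y = 12

MU_x = (y−3)^2, MU_y = 2·(x−1)·(y−3).
MRS = (1/2)·(y−3)/(x−1).
Substitute x = 17: MRS = (y − 3)/32. Setting this equal to 9/32 gives y − 3 = (9/32)·32 = 9, so y = 12.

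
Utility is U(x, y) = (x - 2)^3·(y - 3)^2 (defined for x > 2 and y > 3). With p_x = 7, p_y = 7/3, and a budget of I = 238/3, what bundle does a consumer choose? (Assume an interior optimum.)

MU_x = 3·(x−2)^2·(y−3)^2, MU_y = 2·(x−2)^3·(y−3).
MRS = (3/2)·(y−3)/(x−2).
Tangency: set MRS = p_x/p_y = 7/(7/3) = 3.
So (3/2)·(y − 3)/(x − 2) = 3, i.e. (y − 3) = 2·(x − 2).
Rewrite the budget in excess-of-subsistence terms: 7·(x − 2) + (7/3)·(y − 3) = 238/3 − 7·2 − (7/3)·3 = 175/3.
Substituting, (35/3)·(x − 2) = 175/3, so x − 2 = 5 and x* = 7.
Then y − 3 = 2·5 = 10, so y* = 13.

x* = 7, y* = 13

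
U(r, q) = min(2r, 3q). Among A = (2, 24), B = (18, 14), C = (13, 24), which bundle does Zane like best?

Bundle B

Evaluate utility at each bundle:
U(A) = 4.
U(B) = 36.
U(C) = 26.
Highest utility is B, so B ≻ C ≻ A.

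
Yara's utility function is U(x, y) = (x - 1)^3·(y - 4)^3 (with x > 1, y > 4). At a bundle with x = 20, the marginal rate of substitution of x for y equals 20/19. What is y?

MU_x = 3·(x−1)^2·(y−4)^3, MU_y = 3·(x−1)^3·(y−4)^2.
MRS = (y−4)/(x−1).
Substitute x = 20: MRS = (y − 4)/19. Setting this equal to 20/19 gives y − 4 = (20/19)·19 = 20, so y = 24.

y = 24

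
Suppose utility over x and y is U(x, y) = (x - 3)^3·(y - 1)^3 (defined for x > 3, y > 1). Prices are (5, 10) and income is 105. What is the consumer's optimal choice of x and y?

MU_x = 3·(x−3)^2·(y−1)^3, MU_y = 3·(x−3)^3·(y−1)^2.
MRS = (y−1)/(x−3).
Tangency: set MRS = p_x/p_y = 5/10 = 0.5.
So (y − 1)/(x − 3) = 0.5, i.e. (y − 1) = 0.5·(x − 3).
Rewrite the budget in excess-of-subsistence terms: 5·(x − 3) + 10·(y − 1) = 105 − 5·3 − 10·1 = 80.
Substituting, 10·(x − 3) = 80, so x − 3 = 8 and x* = 11.
Then y − 1 = 0.5·8 = 4, so y* = 5.

x* = 11, y* = 5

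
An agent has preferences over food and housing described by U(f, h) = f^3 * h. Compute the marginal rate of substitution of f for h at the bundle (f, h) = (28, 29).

MU_f = 3·f^2·h and MU_h = f^3.
MRS = MU_f/MU_h = (3/1)·h/f.
At (28, 29): MRS = 87/28.
So at (28, 29) the consumer would give up 87/28 units of h for one more unit of f.

MRS = 87/28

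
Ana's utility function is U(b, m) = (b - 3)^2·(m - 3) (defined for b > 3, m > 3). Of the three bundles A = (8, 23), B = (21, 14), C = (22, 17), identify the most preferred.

Bundle C

Evaluate utility at each bundle:
U(A) = 500.
U(B) = 3564.
U(C) = 5054.
Highest utility is C, so C ≻ B ≻ A.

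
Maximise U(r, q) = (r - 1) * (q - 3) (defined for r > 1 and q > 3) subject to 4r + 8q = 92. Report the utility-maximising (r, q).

r* = 9, q* = 7

MU_r = (q−3), MU_q = (r−1).
MRS = (q−3)/(r−1).
Tangency: set MRS = p_r/p_q = 4/8 = 0.5.
So (q − 3)/(r − 1) = 0.5, i.e. (q − 3) = 0.5·(r − 1).
Rewrite the budget in excess-of-subsistence terms: 4·(r − 1) + 8·(q − 3) = 92 − 4·1 − 8·3 = 64.
Substituting, 8·(r − 1) = 64, so r − 1 = 8 and r* = 9.
Then q − 3 = 0.5·8 = 4, so q* = 7.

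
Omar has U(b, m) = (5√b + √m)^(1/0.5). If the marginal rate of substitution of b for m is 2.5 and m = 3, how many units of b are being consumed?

b = 12

For CES with ρ = 0.5, MRS = (5/1)·√(m/b).
Setting (5/1)·√(3/b) = 2.5 gives √(3/b) = 0.5, so 3/b = 0.25 and b = 12.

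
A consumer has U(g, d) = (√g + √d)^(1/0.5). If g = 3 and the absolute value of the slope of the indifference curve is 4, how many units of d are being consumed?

d = 48

For CES with ρ = 0.5, MRS = √(d/g).
Setting √(d/3) = 4 gives d/3 = 16 and d = 48.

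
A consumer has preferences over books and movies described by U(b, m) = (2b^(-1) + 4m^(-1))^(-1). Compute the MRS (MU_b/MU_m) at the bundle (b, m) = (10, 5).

MRS = 0.125

For CES with ρ = -1, MRS = (2/4)·(m/b)^2.
At (10, 5): MRS = 0.125.
The indifference curve has slope −0.125 at this bundle.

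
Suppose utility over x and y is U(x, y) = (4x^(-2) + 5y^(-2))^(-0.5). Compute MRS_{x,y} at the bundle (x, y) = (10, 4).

MRS = 32/625

For CES with ρ = -2, MRS = (4/5)·(y/x)^3.
At (10, 4): MRS = 32/625.
The indifference curve has slope −32/625 at this bundle.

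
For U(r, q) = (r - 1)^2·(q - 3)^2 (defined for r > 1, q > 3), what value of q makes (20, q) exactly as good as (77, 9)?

q = 27

U(77, 9) = 207936.
Set U(20, q) = 207936 and solve.
With r = 20: (20 − 1)^2 = 361, so (q − 3)^2 = 207936/361 = 576.
Taking the square root (with q > 3): q − 3 = 24, so q = 27.
Check: U(20, 27) = 207936.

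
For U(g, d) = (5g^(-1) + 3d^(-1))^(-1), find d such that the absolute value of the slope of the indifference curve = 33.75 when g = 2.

For CES with ρ = -1, MRS = (5/3)·(d/g)^2.
Setting (5/3)·(d/2)^2 = 33.75 gives (d/2)^2 = 20.25, so d/2 = 4.5 and d = 9.

d = 9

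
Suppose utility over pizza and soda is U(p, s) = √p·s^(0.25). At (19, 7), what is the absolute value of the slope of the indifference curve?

MRS = 14/19

MU_p = 0.5·p^(-0.5)·s^(0.25) and MU_s = 0.25·√p·s^(-0.75).
MRS = MU_p/MU_s = (2)·s/p.
At (19, 7): MRS = 14/19.
That is, one extra unit of p is worth 14/19 units of s at the margin.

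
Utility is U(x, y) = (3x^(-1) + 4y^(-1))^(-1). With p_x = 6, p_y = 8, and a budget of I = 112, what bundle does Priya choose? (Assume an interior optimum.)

x* = 8, y* = 8

For CES with ρ = -1, MRS = (3/4)·(y/x)^2.
Tangency: set MRS = p_x/p_y = 6/8 = 0.75.
So (y/x)^2 = 1; taking the square root, y/x = 1, i.e. y = x.
Substitute into the budget 6·x + 8·y = 112: 14·x = 112, so x* = 8 and y* = 8.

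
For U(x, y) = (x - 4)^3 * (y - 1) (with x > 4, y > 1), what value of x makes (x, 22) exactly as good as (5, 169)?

U(5, 169) = 168.
Set U(x, 22) = 168 and solve.
With y = 22: (22 − 1) = 21, so (x − 4)^3 = 168/21 = 8.
Taking the cube root (with x > 4): x − 4 = 2, so x = 6.
Check: U(6, 22) = 168.

x = 6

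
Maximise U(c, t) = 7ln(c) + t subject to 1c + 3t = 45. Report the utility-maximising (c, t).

c* = 21, t* = 8

MU_c = 7/c, MU_t = 1.
MRS = 7/c ÷ 1.
Tangency: set MRS = p_c/p_t = 1/3.
MRS depends only on c: 7/c = 1/3 ⇒ c* = 7/(1/3) = 21.
From the budget, 3·t = 45 − 1·21 = 24, so t* = 8.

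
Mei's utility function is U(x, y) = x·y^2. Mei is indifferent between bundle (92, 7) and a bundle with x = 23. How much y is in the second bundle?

U(92, 7) = 4508.
Set U(23, y) = 4508 and solve.
With x = 23: y^2 = 4508/23 = 196; taking the square root, y = 14.
Check: U(23, 14) = 4508.

y = 14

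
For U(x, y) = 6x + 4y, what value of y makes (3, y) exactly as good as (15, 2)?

U(15, 2) = 98.
Set U(3, y) = 98 and solve.
6·3 + 4y = 98 ⇒ 4y = 80 ⇒ y = 20.
Check: U(3, 20) = 98.

y = 20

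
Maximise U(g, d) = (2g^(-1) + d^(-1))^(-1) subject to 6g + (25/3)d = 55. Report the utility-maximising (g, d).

g* = 5, d* = 3

For CES with ρ = -1, MRS = (2/1)·(d/g)^2.
Tangency: set MRS = p_g/p_d = 6/(25/3) = 18/25.
So (d/g)^2 = 9/25; taking the square root, d/g = 0.6, i.e. d = 0.6·g.
Substitute into the budget 6·g + (25/3)·d = 55: 11·g = 55, so g* = 5 and d* = 0.6·5 = 3.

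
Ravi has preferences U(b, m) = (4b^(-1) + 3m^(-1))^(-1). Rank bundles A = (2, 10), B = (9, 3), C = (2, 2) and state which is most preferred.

Evaluate utility at each bundle:
U(A) = 0.435.
U(B) = 0.692.
U(C) = 0.286.
Highest utility is B, so B ≻ A ≻ C.

Bundle B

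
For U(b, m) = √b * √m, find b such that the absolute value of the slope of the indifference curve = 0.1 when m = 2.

MU_b = 0.5·b^(-0.5)·√m and MU_m = 0.5·√b·m^(-0.5).
MRS = MU_b/MU_m = m/b.
Substitute m = 2: MRS = 2/b. Setting 2/b = 0.1 gives b = 2/0.1 = 20.

b = 20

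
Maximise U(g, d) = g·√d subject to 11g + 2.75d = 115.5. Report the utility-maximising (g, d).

g* = 7, d* = 14

MU_g = √d and MU_d = 0.5·g·d^(-0.5).
MRS = MU_g/MU_d = (2)·d/g.
Tangency: set MRS = p_g/p_d = 11/2.75 = 4.
So (2)·d/g = 4, i.e. d = 2·g.
Substitute into the budget 11·g + 2.75·d = 115.5: 16.5·g = 115.5, so g* = 7.
Then d* = 2·7 = 14.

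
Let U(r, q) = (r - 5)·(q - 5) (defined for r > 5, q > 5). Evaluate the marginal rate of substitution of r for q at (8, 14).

MRS = 3

MU_r = (q−5), MU_q = (r−5).
MRS = (q−5)/(r−5).
At (8, 14): MRS = 3.
The indifference curve has slope −3 at this bundle.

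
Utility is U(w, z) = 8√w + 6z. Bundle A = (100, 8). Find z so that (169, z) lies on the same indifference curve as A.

z = 4

U(100, 8) = 128.
Set U(169, z) = 128 and solve.
With w = 169: √169 = 13, so 6z = 128 − 8·13 = 24 and z = 4.
Check: U(169, 4) = 128.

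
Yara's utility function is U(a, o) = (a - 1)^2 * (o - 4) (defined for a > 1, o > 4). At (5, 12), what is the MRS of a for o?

MRS = 4

MU_a = 2·(a−1)·(o−4), MU_o = (a−1)^2.
MRS = (2/1)·(o−4)/(a−1).
At (5, 12): MRS = 4.
That is, one extra unit of a is worth 4 units of o at the margin.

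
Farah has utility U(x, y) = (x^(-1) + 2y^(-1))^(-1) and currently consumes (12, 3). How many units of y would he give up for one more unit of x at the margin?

For CES with ρ = -1, MRS = (1/2)·(y/x)^2.
At (12, 3): MRS = 1/32.
That is, one extra unit of x is worth 1/32 units of y at the margin.

MRS = 1/32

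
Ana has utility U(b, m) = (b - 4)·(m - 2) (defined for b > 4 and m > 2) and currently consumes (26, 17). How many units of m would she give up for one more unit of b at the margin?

MRS = 15/22

MU_b = (m−2), MU_m = (b−4).
MRS = (m−2)/(b−4).
At (26, 17): MRS = 15/22.
So at (26, 17) the consumer would give up 15/22 units of m for one more unit of b.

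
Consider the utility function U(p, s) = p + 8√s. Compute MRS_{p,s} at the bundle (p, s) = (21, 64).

MU_p = 1, MU_s = 8/(2√s).
MRS = 1 ÷ (8/(2√s)).
At (21, 64): MRS = 2.
That is, one extra unit of p is worth 2 units of s at the margin.

MRS = 2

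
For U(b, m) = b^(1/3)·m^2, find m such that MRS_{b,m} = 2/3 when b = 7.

MU_b = 1/3·b^(-2/3)·m^2 and MU_m = 2·b^(1/3)·m.
MRS = MU_b/MU_m = (1/6)·m/b.
Substitute b = 7: MRS = m/42. Setting m/42 = 2/3 gives m = (2/3)·42 = 28.

m = 28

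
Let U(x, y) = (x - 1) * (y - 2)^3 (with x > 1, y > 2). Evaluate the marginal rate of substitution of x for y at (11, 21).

MU_x = (y−2)^3, MU_y = 3·(x−1)·(y−2)^2.
MRS = (1/3)·(y−2)/(x−1).
At (11, 21): MRS = 19/30.
That is, one extra unit of x is worth 19/30 units of y at the margin.

MRS = 19/30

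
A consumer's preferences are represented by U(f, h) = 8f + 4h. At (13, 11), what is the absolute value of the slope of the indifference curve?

MU_f = 8, MU_h = 4, so MRS = 8/4 = 2 at every bundle.
At (13, 11): MRS = 2.
That is, one extra unit of f is worth 2 units of h at the margin.

MRS = 2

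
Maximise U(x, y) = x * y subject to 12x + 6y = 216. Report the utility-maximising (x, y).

x* = 9, y* = 18

MU_x = y and MU_y = x.
MRS = MU_x/MU_y = y/x.
Tangency: set MRS = p_x/p_y = 12/6 = 2.
So y/x = 2, i.e. y = 2·x.
Substitute into the budget 12·x + 6·y = 216: 24·x = 216, so x* = 9.
Then y* = 2·9 = 18.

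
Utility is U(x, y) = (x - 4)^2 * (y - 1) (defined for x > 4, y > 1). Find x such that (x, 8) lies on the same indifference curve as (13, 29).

U(13, 29) = 2268.
Set U(x, 8) = 2268 and solve.
With y = 8: (8 − 1) = 7, so (x − 4)^2 = 2268/7 = 324.
Taking the square root (with x > 4): x − 4 = 18, so x = 22.
Check: U(22, 8) = 2268.

x = 22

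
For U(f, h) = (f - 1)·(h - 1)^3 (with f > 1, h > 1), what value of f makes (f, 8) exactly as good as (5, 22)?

U(5, 22) = 37044.
Set U(f, 8) = 37044 and solve.
With h = 8: (8 − 1)^3 = 343, so (f − 1) = 37044/343 = 108.
So f = 1 + 108 = 109.
Check: U(109, 8) = 37044.

f = 109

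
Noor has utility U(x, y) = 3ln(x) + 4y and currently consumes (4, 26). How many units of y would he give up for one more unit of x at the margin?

MU_x = 3/x, MU_y = 4.
MRS = 3/x ÷ 4.
At (4, 26): MRS = 3/16.
That is, one extra unit of x is worth 3/16 units of y at the margin.

MRS = 3/16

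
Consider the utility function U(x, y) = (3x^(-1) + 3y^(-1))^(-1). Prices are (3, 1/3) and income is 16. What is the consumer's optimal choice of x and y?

For CES with ρ = -1, MRS = (y/x)^2.
Tangency: set MRS = p_x/p_y = 3/(1/3) = 9.
So (y/x)^2 = 9; taking the square root, y/x = 3, i.e. y = 3·x.
Substitute into the budget 3·x + (1/3)·y = 16: 4·x = 16, so x* = 4 and y* = 3·4 = 12.

x* = 4, y* = 12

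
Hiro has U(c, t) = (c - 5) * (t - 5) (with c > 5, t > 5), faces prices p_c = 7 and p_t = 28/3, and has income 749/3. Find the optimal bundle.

MU_c = (t−5), MU_t = (c−5).
MRS = (t−5)/(c−5).
Tangency: set MRS = p_c/p_t = 7/(28/3) = 0.75.
So (t − 5)/(c − 5) = 0.75, i.e. (t − 5) = 0.75·(c − 5).
Rewrite the budget in excess-of-subsistence terms: 7·(c − 5) + (28/3)·(t − 5) = 749/3 − 7·5 − (28/3)·5 = 168.
Substituting, 14·(c − 5) = 168, so c − 5 = 12 and c* = 17.
Then t − 5 = 0.75·12 = 9, so t* = 14.

c* = 17, t* = 14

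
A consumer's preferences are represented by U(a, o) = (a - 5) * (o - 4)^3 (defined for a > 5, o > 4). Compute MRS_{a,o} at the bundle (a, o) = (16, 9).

MRS = 5/33

MU_a = (o−4)^3, MU_o = 3·(a−5)·(o−4)^2.
MRS = (1/3)·(o−4)/(a−5).
At (16, 9): MRS = 5/33.
So at (16, 9) the consumer would give up 5/33 units of o for one more unit of a.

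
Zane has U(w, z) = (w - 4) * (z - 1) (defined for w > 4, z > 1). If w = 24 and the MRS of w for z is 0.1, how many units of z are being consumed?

z = 3

MU_w = (z−1), MU_z = (w−4).
MRS = (z−1)/(w−4).
Substitute w = 24: MRS = (z − 1)/20. Setting this equal to 0.1 gives z − 1 = 0.1·20 = 2, so z = 3.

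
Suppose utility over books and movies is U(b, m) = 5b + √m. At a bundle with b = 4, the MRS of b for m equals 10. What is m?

m = 1

MU_b = 5, MU_m = 1/(2√m).
MRS = 5 ÷ (1/(2√m)).
MRS depends only on m: 10·√m = 10 ⇒ √m = 10/10 = 1 ⇒ m = 1.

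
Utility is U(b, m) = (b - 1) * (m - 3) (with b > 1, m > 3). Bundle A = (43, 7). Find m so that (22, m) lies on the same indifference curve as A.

U(43, 7) = 168.
Set U(22, m) = 168 and solve.
With b = 22: (22 − 1) = 21, so (m − 3) = 168/21 = 8.
So m = 3 + 8 = 11.
Check: U(22, 11) = 168.

m = 11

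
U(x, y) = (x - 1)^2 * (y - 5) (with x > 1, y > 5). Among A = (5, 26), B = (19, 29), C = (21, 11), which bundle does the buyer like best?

Bundle B

Evaluate utility at each bundle:
U(A) = 336.
U(B) = 7776.
U(C) = 2400.
Highest utility is B, so B ≻ C ≻ A.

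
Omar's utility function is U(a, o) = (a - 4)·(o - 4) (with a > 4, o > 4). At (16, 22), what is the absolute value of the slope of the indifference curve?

MRS = 1.5

MU_a = (o−4), MU_o = (a−4).
MRS = (o−4)/(a−4).
At (16, 22): MRS = 1.5.
So at (16, 22) the consumer would give up 1.5 units of o for one more unit of a.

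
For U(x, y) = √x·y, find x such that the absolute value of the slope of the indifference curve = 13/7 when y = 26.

MU_x = 0.5·x^(-0.5)·y and MU_y = √x.
MRS = MU_x/MU_y = (0.5)·y/x.
Substitute y = 26: MRS = 13/x. Setting 13/x = 13/7 gives x = 13/(13/7) = 7.

x = 7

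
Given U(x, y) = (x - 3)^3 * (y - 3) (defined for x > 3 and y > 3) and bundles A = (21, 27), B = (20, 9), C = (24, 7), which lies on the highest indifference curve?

Bundle A

Evaluate utility at each bundle:
U(A) = 139968.
U(B) = 29478.
U(C) = 37044.
Highest utility is A, so A ≻ C ≻ B.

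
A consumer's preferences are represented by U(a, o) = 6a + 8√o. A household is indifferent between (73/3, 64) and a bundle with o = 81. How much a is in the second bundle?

U(73/3, 64) = 210.
Set U(a, 81) = 210 and solve.
With o = 81: √81 = 9, so 6a = 210 − 8·9 = 138 and a = 23.
Check: U(23, 81) = 210.

a = 23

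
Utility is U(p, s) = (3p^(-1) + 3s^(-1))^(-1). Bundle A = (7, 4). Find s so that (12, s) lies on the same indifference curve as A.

s = 42/13

U depends on (p, s) only through S = 3p^(-1) + 3s^(-1), so equal utility means equal S. At (7, 4): S = 33/28.
With p = 12: 3·12^(-1) = 0.25, so 3s^(-1) = 33/28 − 0.25 = 13/14, i.e. s^(-1) = 13/42.
Hence s = 1/(13/42) = 42/13.
Check: U(12, 42/13) = 0.8485.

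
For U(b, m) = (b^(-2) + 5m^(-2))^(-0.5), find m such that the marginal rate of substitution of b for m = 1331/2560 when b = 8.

For CES with ρ = -2, MRS = (1/5)·(m/b)^3.
Setting (1/5)·(m/8)^3 = 1331/2560 gives (m/8)^3 = 1331/512, so m/8 = 1.375 and m = 11.

m = 11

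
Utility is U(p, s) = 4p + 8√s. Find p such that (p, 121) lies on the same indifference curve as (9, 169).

p = 13

U(9, 169) = 140.
Set U(p, 121) = 140 and solve.
With s = 121: √121 = 11, so 4p = 140 − 8·11 = 52 and p = 13.
Check: U(13, 121) = 140.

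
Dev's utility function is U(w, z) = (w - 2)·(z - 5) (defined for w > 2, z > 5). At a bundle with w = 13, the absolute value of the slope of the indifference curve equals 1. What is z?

z = 16

MU_w = (z−5), MU_z = (w−2).
MRS = (z−5)/(w−2).
Substitute w = 13: MRS = (z − 5)/11. Setting this equal to 1 gives z − 5 = 1·11 = 11, so z = 16.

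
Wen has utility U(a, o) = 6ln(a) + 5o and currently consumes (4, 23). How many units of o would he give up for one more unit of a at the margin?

MRS = 0.3

MU_a = 6/a, MU_o = 5.
MRS = 6/a ÷ 5.
At (4, 23): MRS = 0.3.
That is, one extra unit of a is worth 0.3 units of o at the margin.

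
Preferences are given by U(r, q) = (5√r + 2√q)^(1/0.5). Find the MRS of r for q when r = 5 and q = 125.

MRS = 12.5

For CES with ρ = 0.5, MRS = (5/2)·√(q/r).
At (5, 125): MRS = 12.5.
The indifference curve has slope −12.5 at this bundle.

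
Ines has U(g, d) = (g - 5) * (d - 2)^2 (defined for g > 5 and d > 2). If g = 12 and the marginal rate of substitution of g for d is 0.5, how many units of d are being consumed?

MU_g = (d−2)^2, MU_d = 2·(g−5)·(d−2).
MRS = (1/2)·(d−2)/(g−5).
Substitute g = 12: MRS = (d − 2)/14. Setting this equal to 0.5 gives d − 2 = 0.5·14 = 7, so d = 9.

d = 9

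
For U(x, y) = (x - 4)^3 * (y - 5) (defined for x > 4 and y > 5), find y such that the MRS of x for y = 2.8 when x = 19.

MU_x = 3·(x−4)^2·(y−5), MU_y = (x−4)^3.
MRS = (3/1)·(y−5)/(x−4).
Substitute x = 19: MRS = (y − 5)/5. Setting this equal to 2.8 gives y − 5 = 2.8·5 = 14, so y = 19.

y = 19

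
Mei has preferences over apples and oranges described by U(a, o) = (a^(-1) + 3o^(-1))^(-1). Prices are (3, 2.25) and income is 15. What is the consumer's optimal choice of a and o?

For CES with ρ = -1, MRS = (1/3)·(o/a)^2.
Tangency: set MRS = p_a/p_o = 3/2.25 = 4/3.
So (o/a)^2 = 4; taking the square root, o/a = 2, i.e. o = 2·a.
Substitute into the budget 3·a + 2.25·o = 15: 7.5·a = 15, so a* = 2 and o* = 2·2 = 4.

a* = 2, o* = 4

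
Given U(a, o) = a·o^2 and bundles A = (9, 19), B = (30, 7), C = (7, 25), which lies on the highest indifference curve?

Evaluate utility at each bundle:
U(A) = 3249.
U(B) = 1470.
U(C) = 4375.
Highest utility is C, so C ≻ A ≻ B.

Bundle C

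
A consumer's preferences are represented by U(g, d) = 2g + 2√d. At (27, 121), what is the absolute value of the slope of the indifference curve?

MU_g = 2, MU_d = 2/(2√d).
MRS = 2 ÷ (2/(2√d)).
At (27, 121): MRS = 22.
That is, one extra unit of g is worth 22 units of d at the margin.

MRS = 22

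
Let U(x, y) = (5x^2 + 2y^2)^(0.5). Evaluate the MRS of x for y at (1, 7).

MRS = 5/14

For CES with ρ = 2, MRS = (5/2)·(y/x)^(-1).
At (1, 7): MRS = 5/14.
So at (1, 7) the consumer would give up 5/14 units of y for one more unit of x.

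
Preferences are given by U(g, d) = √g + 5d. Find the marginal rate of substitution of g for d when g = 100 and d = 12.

MU_g = 1/(2√g), MU_d = 5.
MRS = 1/(2√g) ÷ 5.
At (100, 12): MRS = 1/100.
The indifference curve has slope −1/100 at this bundle.

MRS = 1/100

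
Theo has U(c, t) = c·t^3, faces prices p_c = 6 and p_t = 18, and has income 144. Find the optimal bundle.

c* = 6, t* = 6

MU_c = t^3 and MU_t = 3·c·t^2.
MRS = MU_c/MU_t = (1/3)·t/c.
Tangency: set MRS = p_c/p_t = 6/18 = 1/3.
So (1/3)·t/c = 1/3, i.e. t = c.
Substitute into the budget 6·c + 18·t = 144: 24·c = 144, so c* = 6.
Then t* = 6.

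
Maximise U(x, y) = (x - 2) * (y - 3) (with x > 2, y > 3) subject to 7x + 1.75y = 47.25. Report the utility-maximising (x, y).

MU_x = (y−3), MU_y = (x−2).
MRS = (y−3)/(x−2).
Tangency: set MRS = p_x/p_y = 7/1.75 = 4.
So (y − 3)/(x − 2) = 4, i.e. (y − 3) = 4·(x − 2).
Rewrite the budget in excess-of-subsistence terms: 7·(x − 2) + 1.75·(y − 3) = 47.25 − 7·2 − 1.75·3 = 28.
Substituting, 14·(x − 2) = 28, so x − 2 = 2 and x* = 4.
Then y − 3 = 4·2 = 8, so y* = 11.

x* = 4, y* = 11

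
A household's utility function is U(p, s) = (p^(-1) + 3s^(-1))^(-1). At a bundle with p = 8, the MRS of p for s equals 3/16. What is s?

s = 6

For CES with ρ = -1, MRS = (1/3)·(s/p)^2.
Setting (1/3)·(s/8)^2 = 3/16 gives (s/8)^2 = 9/16, so s/8 = 0.75 and s = 6.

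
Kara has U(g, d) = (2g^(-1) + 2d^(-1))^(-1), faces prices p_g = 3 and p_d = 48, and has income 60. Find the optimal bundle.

g* = 4, d* = 1

For CES with ρ = -1, MRS = (d/g)^2.
Tangency: set MRS = p_g/p_d = 3/48 = 1/16.
So (d/g)^2 = 1/16; taking the square root, d/g = 0.25, i.e. d = 0.25·g.
Substitute into the budget 3·g + 48·d = 60: 15·g = 60, so g* = 4 and d* = 0.25·4 = 1.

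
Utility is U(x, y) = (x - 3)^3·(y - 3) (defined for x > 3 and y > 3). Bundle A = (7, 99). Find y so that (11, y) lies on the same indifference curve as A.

U(7, 99) = 6144.
Set U(11, y) = 6144 and solve.
With x = 11: (11 − 3)^3 = 512, so (y − 3) = 6144/512 = 12.
So y = 3 + 12 = 15.
Check: U(11, 15) = 6144.

y = 15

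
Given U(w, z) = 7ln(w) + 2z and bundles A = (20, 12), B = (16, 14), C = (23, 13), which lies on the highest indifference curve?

Evaluate utility at each bundle:
U(A) = 44.970.
U(B) = 47.408.
U(C) = 47.948.
Highest utility is C, so C ≻ B ≻ A.

Bundle C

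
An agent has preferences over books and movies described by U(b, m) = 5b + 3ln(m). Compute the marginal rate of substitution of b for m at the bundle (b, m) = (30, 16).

MU_b = 5, MU_m = 3/m.
MRS = 5 ÷ (3/m).
At (30, 16): MRS = 80/3.
The indifference curve has slope −80/3 at this bundle.

MRS = 80/3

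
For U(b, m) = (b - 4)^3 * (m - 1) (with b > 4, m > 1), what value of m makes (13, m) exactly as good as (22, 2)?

m = 9

U(22, 2) = 5832.
Set U(13, m) = 5832 and solve.
With b = 13: (13 − 4)^3 = 729, so (m − 1) = 5832/729 = 8.
So m = 1 + 8 = 9.
Check: U(13, 9) = 5832.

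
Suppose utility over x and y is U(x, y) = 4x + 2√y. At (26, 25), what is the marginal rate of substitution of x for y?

MRS = 20

MU_x = 4, MU_y = 2/(2√y).
MRS = 4 ÷ (2/(2√y)).
At (26, 25): MRS = 20.
So at (26, 25) the consumer would give up 20 units of y for one more unit of x.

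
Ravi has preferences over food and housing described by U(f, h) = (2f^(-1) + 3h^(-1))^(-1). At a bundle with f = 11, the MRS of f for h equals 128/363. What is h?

For CES with ρ = -1, MRS = (2/3)·(h/f)^2.
Setting (2/3)·(h/11)^2 = 128/363 gives (h/11)^2 = 64/121, so h/11 = 8/11 and h = 8.

h = 8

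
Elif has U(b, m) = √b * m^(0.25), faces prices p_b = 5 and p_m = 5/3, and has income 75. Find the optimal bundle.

b* = 10, m* = 15

MU_b = 0.5·b^(-0.5)·m^(0.25) and MU_m = 0.25·√b·m^(-0.75).
MRS = MU_b/MU_m = (2)·m/b.
Tangency: set MRS = p_b/p_m = 5/(5/3) = 3.
So (2)·m/b = 3, i.e. m = 1.5·b.
Substitute into the budget 5·b + (5/3)·m = 75: 7.5·b = 75, so b* = 10.
Then m* = 1.5·10 = 15.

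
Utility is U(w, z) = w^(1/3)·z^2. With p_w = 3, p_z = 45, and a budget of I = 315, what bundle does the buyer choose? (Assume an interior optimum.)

MU_w = 1/3·w^(-2/3)·z^2 and MU_z = 2·w^(1/3)·z.
MRS = MU_w/MU_z = (1/6)·z/w.
Tangency: set MRS = p_w/p_z = 3/45 = 1/15.
So (1/6)·z/w = 1/15, i.e. z = 0.4·w.
Substitute into the budget 3·w + 45·z = 315: 21·w = 315, so w* = 15.
Then z* = 0.4·15 = 6.

w* = 15, z* = 6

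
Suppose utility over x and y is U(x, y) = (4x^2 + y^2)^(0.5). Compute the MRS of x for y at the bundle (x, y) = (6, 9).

MRS = 8/3

For CES with ρ = 2, MRS = (4/1)·(y/x)^(-1).
At (6, 9): MRS = 8/3.
That is, one extra unit of x is worth 8/3 units of y at the margin.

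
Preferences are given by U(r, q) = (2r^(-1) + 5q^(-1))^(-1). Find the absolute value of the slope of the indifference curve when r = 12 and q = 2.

MRS = 1/90

For CES with ρ = -1, MRS = (2/5)·(q/r)^2.
At (12, 2): MRS = 1/90.
So at (12, 2) the consumer would give up 1/90 units of q for one more unit of r.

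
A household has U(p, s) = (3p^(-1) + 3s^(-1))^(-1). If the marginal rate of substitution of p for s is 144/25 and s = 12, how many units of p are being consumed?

For CES with ρ = -1, MRS = (s/p)^2.
Setting (12/p)^2 = 144/25 gives 12/p = 2.4 and p = 5.

p = 5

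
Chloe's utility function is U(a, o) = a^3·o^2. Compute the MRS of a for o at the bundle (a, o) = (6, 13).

MU_a = 3·a^2·o^2 and MU_o = 2·a^3·o.
MRS = MU_a/MU_o = (3/2)·o/a.
At (6, 13): MRS = 3.25.
So at (6, 13) the consumer would give up 3.25 units of o for one more unit of a.

MRS = 3.25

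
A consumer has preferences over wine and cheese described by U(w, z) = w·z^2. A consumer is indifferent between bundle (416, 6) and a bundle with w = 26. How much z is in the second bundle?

z = 24

U(416, 6) = 14976.
Set U(26, z) = 14976 and solve.
With w = 26: z^2 = 14976/26 = 576; taking the square root, z = 24.
Check: U(26, 24) = 14976.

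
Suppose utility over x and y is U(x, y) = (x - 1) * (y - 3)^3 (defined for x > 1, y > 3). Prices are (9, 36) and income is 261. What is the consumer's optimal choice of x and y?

x* = 5, y* = 6

MU_x = (y−3)^3, MU_y = 3·(x−1)·(y−3)^2.
MRS = (1/3)·(y−3)/(x−1).
Tangency: set MRS = p_x/p_y = 9/36 = 0.25.
So (1/3)·(y − 3)/(x − 1) = 0.25, i.e. (y − 3) = 0.75·(x − 1).
Rewrite the budget in excess-of-subsistence terms: 9·(x − 1) + 36·(y − 3) = 261 − 9·1 − 36·3 = 144.
Substituting, 36·(x − 1) = 144, so x − 1 = 4 and x* = 5.
Then y − 3 = 0.75·4 = 3, so y* = 6.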